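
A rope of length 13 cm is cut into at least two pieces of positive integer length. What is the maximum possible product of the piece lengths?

108

Let m[k] be the best product for length k (with at least one cut). For each first piece i, the rest contributes max(k−i, m[k−i]).
m[2] = 1·max(1,0) = 1·1 = 1
m[3] = 1·max(2,1) = 1·2 = 2
m[4] = 2·max(2,1) = 2·2 = 4
m[5] = 2·max(3,2) = 2·3 = 6
m[6] = 3·max(3,2) = 3·3 = 9
m[7] = 2·max(5,6) = 2·6 = 12
m[8] = 2·max(6,9) = 2·9 = 18
m[9] = 3·max(6,9) = 3·9 = 27
m[10] = 2·max(8,18) = 2·18 = 36
m[11] = 2·max(9,27) = 2·27 = 54
m[12] = 3·max(9,27) = 3·27 = 81
m[13] = 2·max(11,54) = 2·54 = 108
One optimal split: 3 + 3 + 3 + 2 + 2; product 3·3·3·2·2 = 108.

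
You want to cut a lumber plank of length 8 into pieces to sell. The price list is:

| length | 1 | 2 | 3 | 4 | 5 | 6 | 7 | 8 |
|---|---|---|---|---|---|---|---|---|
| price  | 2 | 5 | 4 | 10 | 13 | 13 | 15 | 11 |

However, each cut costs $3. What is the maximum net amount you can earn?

17

Consider every possible first cut. v[k] is the best of p[i]+v[k−i] over all sellable i≤k, charging 3 whenever i<k.
v[1] = 2
v[2] = max(2+2-3, 5+0) = 5
v[3] = max(2+5-3, 5+2-3, 4+0) = 4
v[4] = max(2+4-3, 5+5-3, 4+2-3, 10+0) = 10
v[5] = max(2+10-3, 5+4-3, 4+5-3, 10+2-3, 13+0) = 13
v[6] = max(2+13-3, 5+10-3, 4+4-3, 10+5-3, 13+2-3, 13+0) = 13
v[7] = max(2+13-3, 5+13-3, 4+10-3, …, 13+2-3, 15+0) = 15
v[8] = max(2+15-3, 5+13-3, 4+13-3, …, 15+2-3, 11+0) = 17
One optimal plan: pieces 4 + 4 (1 cut) → $20 − $3 = $17.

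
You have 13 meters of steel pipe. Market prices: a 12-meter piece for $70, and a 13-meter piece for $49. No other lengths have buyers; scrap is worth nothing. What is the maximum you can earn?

70

Let r[k] be the best obtainable value from length k. For each k, try every first piece i and keep the best of price[i] + r[k−i].
r[1] = 0
r[2] = 0
r[3] = 0
r[4] = 0
r[5] = 0
r[6] = 0
r[7] = 0
r[8] = 0
r[9] = 0
r[10] = 0
r[11] = 0
r[12] = 70
r[13] = max(70+0, 49+0) = 70
One optimal cutting: pieces 12 with 1 meter of scrap → $70.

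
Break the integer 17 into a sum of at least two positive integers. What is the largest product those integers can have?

486

Define g[k] = max over 1≤i<k of i · max(k−i, g[k−i]); the inner max lets the remainder stay uncut if that's better.
g[2] = 1*max(1,0) = 1*1 = 1
g[3] = max(1*2, 2*1) = 2
g[4] = max(1*3, 2*2, 3*1) = 4
g[5] = max(1*4, 2*3, 3*2, 4*1) = 6
g[6] = max(1*6, 2*4, 3*3, 4*2, 5*1) = 9
g[7] = max(1*9, 2*6, 3*4, 4*3, 5*2, 6*1) = 12
g[8] = max(1*12, 2*9, 3*6, …, 6*2, 7*1) = 18
g[9] = max(1*18, 2*12, 3*9, …, 7*2, 8*1) = 27
g[10] = max(1*27, 2*18, 3*12, …, 8*2, 9*1) = 36
g[11] = max(1*36, 2*27, 3*18, …, 9*2, 10*1) = 54
g[12] = max(1*54, 2*36, 3*27, …, 10*2, 11*1) = 81
g[13] = max(1*81, 2*54, 3*36, …, 11*2, 12*1) = 108
g[14] = max(1*108, 2*81, 3*54, …, 12*2, 13*1) = 162
g[15] = max(1*162, 2*108, 3*81, …, 13*2, 14*1) = 243
g[16] = max(1*243, 2*162, 3*108, …, 14*2, 15*1) = 324
g[17] = max(1*324, 2*243, 3*162, …, 15*2, 16*1) = 486
One optimal split: 3 + 3 + 3 + 3 + 3 + 2; product 3*3*3*3*3*2 = 486.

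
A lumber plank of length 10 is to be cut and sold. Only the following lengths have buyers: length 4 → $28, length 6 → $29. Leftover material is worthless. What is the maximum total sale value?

57

Build f[k] bottom-up: f[k] = max over allowed piece i of (p[i] + f[k−i]).
f[1] = 0
f[2] = 0
f[3] = 0
f[4] = 28
f[5] = 28
f[6] = 29
f[7] = 29
f[8] = 56  (first piece 4, then f[4]=28)
f[9] = 56
f[10] = 57  (first piece 4, then f[6]=29)
One optimal cutting: 6 + 4 → $57.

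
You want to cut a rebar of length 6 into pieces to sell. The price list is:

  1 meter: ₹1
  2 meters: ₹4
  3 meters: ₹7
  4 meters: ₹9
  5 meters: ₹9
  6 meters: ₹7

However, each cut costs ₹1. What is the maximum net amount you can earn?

13

Build v[k] bottom-up: v[k] = max over allowed piece i of (p[i] + v[k−i]) − 1 per cut.
v[1] = 1
v[2] = max(1+1-1, 4+0) = 4
v[3] = max(1+4-1, 4+1-1, 7+0) = 7
v[4] = max(1+7-1, 4+4-1, 7+1-1, 9+0) = 9
v[5] = max(1+9-1, 4+7-1, 7+4-1, 9+1-1, 9+0) = 10
v[6] = max(1+10-1, 4+9-1, 7+7-1, 9+4-1, 9+1-1, 7+0) = 13
One optimal plan: pieces 3 + 3 (1 cut) → ₹14 − ₹1 = ₹13.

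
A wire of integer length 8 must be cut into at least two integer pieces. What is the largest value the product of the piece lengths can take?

18

Fill P[k] for k=2..8: at each k try every first piece i and multiply by the better of (k−i) uncut or P[k−i].
P[2] = 1*max(1,0) = 1*1 = 1
P[3] = max(1*2, 2*1) = 2
P[4] = max(1*3, 2*2, 3*1) = 4
P[5] = max(1*4, 2*3, 3*2, 4*1) = 6
P[6] = max(1*6, 2*4, 3*3, 4*2, 5*1) = 9
P[7] = max(1*9, 2*6, 3*4, 4*3, 5*2, 6*1) = 12
P[8] = max(1*12, 2*9, 3*6, …, 6*2, 7*1) = 18
One optimal split: 3 + 3 + 2; product 3*3*2 = 18.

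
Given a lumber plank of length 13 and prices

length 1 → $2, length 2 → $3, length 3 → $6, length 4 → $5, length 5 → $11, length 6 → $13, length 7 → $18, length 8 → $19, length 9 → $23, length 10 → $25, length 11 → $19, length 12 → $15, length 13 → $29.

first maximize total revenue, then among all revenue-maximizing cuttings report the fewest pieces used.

Let r[k] be the best obtainable value from length k. For each k, try every first piece i and keep the best of price[i] + r[k−i].
r[1] = 2
r[2] = max(2+2, 3+0) = 4
r[3] = max(2+4, 3+2, 6+0) = 6
r[4] = max(2+6, 3+4, 6+2, 5+0) = 8
r[5] = max(2+8, 3+6, 6+4, 5+2, 11+0) = 11
r[6] = max(2+11, 3+8, 6+6, 5+4, 11+2, 13+0) = 13
r[7] = max(2+13, 3+11, 6+8, …, 13+2, 18+0) = 18
r[8] = max(2+18, 3+13, 6+11, …, 18+2, 19+0) = 20
r[9] = max(2+20, 3+18, 6+13, …, 19+2, 23+0) = 23
r[10] = max(2+23, 3+20, 6+18, …, 23+2, 25+0) = 25
r[11] = max(2+25, 3+23, 6+20, …, 25+2, 19+0) = 27
r[12] = max(2+27, 3+25, 6+23, …, 19+2, 15+0) = 29
r[13] = max(2+29, 3+27, 6+25, …, 15+2, 29+0) = 31
Maximum revenue is $31.
Now minimize piece count subject to staying optimal: for each k, pieces[k] = 1 + min over i with p[i]+r[k−i]=r[k] of pieces[k−i].
pieces[10] = 1
pieces[11] = 2
pieces[12] = 2
pieces[13] = 2

2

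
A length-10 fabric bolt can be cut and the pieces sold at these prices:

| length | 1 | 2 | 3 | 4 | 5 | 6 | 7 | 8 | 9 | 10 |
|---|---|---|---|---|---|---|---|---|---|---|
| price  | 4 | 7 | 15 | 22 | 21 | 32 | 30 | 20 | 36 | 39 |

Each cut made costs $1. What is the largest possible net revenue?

Build v[k] bottom-up: v[k] = max over allowed piece i of (p[i] + v[k−i]) − 1 per cut.
v[1] = 4
v[2] = 7  (first piece 1, then v[1]=4)
v[3] = 15
v[4] = 22
v[5] = 25  (first piece 1, then v[4]=22)
v[6] = 32
v[7] = 36  (first piece 3, then v[4]=22)
v[8] = 43  (first piece 4, then v[4]=22)
v[9] = 46  (first piece 1, then v[8]=43)
v[10] = 53  (first piece 4, then v[6]=32)
One optimal plan: pieces 6 + 4 (1 cut) → $54 − $1 = $53.

53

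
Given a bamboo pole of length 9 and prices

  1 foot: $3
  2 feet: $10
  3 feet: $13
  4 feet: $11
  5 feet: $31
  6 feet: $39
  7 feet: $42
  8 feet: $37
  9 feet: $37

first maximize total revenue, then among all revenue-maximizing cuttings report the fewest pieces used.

Build r[k] bottom-up: r[k] = max over allowed piece i of (p[i] + r[k−i]).
r[1] = 3
r[2] = max(3+3, 10+0) = 10
r[3] = max(3+10, 10+3, 13+0) = 13
r[4] = max(3+13, 10+10, 13+3, 11+0) = 20
r[5] = max(3+20, 10+13, 13+10, 11+3, 31+0) = 31
r[6] = max(3+31, 10+20, 13+13, 11+10, 31+3, 39+0) = 39
r[7] = max(3+39, 10+31, 13+20, …, 39+3, 42+0) = 42
r[8] = max(3+42, 10+39, 13+31, …, 42+3, 37+0) = 49
r[9] = max(3+49, 10+42, 13+39, …, 37+3, 37+0) = 52
Maximum revenue is $52.
Now minimize piece count subject to staying optimal: for each k, pieces[k] = 1 + min over i with p[i]+r[k−i]=r[k] of pieces[k−i].
pieces[6] = 1
pieces[7] = 1
pieces[8] = 2
pieces[9] = 2

2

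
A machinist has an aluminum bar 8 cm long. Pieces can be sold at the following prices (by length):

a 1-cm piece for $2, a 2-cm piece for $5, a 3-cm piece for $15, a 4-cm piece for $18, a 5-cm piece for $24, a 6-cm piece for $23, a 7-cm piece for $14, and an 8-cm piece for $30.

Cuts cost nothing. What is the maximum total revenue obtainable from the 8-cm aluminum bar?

39

Consider every possible first cut. best[k] is the best of p[i]+best[k−i] over all sellable i≤k.
best[1] = 2
best[2] = max(2+2, 5+0) = 5
best[3] = max(2+5, 5+2, 15+0) = 15
best[4] = max(2+15, 5+5, 15+2, 18+0) = 18
best[5] = max(2+18, 5+15, 15+5, 18+2, 24+0) = 24
best[6] = max(2+24, 5+18, 15+15, 18+5, 24+2, 23+0) = 30
best[7] = max(2+30, 5+24, 15+18, …, 23+2, 14+0) = 33
best[8] = max(2+33, 5+30, 15+24, …, 14+2, 30+0) = 39
One optimal cutting: 5 + 3 → $24 + $15 = $39.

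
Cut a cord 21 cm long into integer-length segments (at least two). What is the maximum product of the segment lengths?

2187

Let g[k] be the best product for length k (with at least one cut). For each first piece i, the rest contributes max(k−i, g[k−i]).
g[2] = 1×max(1,0) = 1×1 = 1
g[3] = max(1×2, 2×1) = 2
g[4] = max(1×3, 2×2, 3×1) = 4
g[5] = max(1×4, 2×3, 3×2, 4×1) = 6
g[6] = max(1×6, 2×4, 3×3, 4×2, 5×1) = 9
g[7] = max(1×9, 2×6, 3×4, 4×3, 5×2, 6×1) = 12
g[8] = max(1×12, 2×9, 3×6, …, 6×2, 7×1) = 18
g[9] = max(1×18, 2×12, 3×9, …, 7×2, 8×1) = 27
g[10] = max(1×27, 2×18, 3×12, …, 8×2, 9×1) = 36
g[11] = max(1×36, 2×27, 3×18, …, 9×2, 10×1) = 54
g[12] = max(1×54, 2×36, 3×27, …, 10×2, 11×1) = 81
g[13] = max(1×81, 2×54, 3×36, …, 11×2, 12×1) = 108
g[14] = max(1×108, 2×81, 3×54, …, 12×2, 13×1) = 162
g[15] = max(1×162, 2×108, 3×81, …, 13×2, 14×1) = 243
g[16] = max(1×243, 2×162, 3×108, …, 14×2, 15×1) = 324
g[17] = max(1×324, 2×243, 3×162, …, 15×2, 16×1) = 486
g[18] = max(1×486, 2×324, 3×243, …, 16×2, 17×1) = 729
g[19] = max(1×729, 2×486, 3×324, …, 17×2, 18×1) = 972
g[20] = max(1×972, 2×729, 3×486, …, 18×2, 19×1) = 1458
g[21] = max(1×1458, 2×972, 3×729, …, 19×2, 20×1) = 2187
One optimal split: 3 + 3 + 3 + 3 + 3 + 3 + 3; product 3×3×3×3×3×3×3 = 2187.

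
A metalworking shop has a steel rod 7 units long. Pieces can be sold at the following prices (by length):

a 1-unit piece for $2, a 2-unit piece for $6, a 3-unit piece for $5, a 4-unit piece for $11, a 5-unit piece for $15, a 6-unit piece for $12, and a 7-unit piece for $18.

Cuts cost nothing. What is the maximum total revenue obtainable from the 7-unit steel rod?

Consider every possible first cut. best[k] is the best of p[i]+best[k−i] over all sellable i≤k.
best[1] = 2
best[2] = 6
best[3] = 8  (first piece 1, then best[2]=6)
best[4] = 12  (first piece 2, then best[2]=6)
best[5] = 15
best[6] = 18  (first piece 2, then best[4]=12)
best[7] = 21  (first piece 2, then best[5]=15)
One optimal cutting: 5 + 2 → $15 + $6 = $21.

21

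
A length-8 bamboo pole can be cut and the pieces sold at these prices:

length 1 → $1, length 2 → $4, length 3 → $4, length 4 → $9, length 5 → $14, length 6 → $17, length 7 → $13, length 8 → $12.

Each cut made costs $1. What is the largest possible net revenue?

20

Build v[k] bottom-up: v[k] = max over allowed piece i of (p[i] + v[k−i]) − 1 per cut.
v[1] = 1
v[2] = max(1+1-1, 4+0) = 4
v[3] = max(1+4-1, 4+1-1, 4+0) = 4
v[4] = max(1+4-1, 4+4-1, 4+1-1, 9+0) = 9
v[5] = max(1+9-1, 4+4-1, 4+4-1, 9+1-1, 14+0) = 14
v[6] = max(1+14-1, 4+9-1, 4+4-1, 9+4-1, 14+1-1, 17+0) = 17
v[7] = max(1+17-1, 4+14-1, 4+9-1, …, 17+1-1, 13+0) = 17
v[8] = max(1+17-1, 4+17-1, 4+14-1, …, 13+1-1, 12+0) = 20
One optimal plan: pieces 6 + 2 (1 cut) → $21 − $1 = $20.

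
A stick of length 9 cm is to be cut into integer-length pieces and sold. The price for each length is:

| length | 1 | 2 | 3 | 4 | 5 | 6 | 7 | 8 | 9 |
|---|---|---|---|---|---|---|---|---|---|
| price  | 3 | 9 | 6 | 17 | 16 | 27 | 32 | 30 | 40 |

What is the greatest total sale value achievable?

Let v[k] be the best obtainable value from length k. For each k, try every first piece i and keep the best of price[i] + v[k−i].
v[1] = 3
v[2] = 9
v[3] = 12  (first piece 1, then v[2]=9)
v[4] = 18  (first piece 2, then v[2]=9)
v[5] = 21  (first piece 1, then v[4]=18)
v[6] = 27  (first piece 2, then v[4]=18)
v[7] = 32
v[8] = 36  (first piece 2, then v[6]=27)
v[9] = 41  (first piece 2, then v[7]=32)
One optimal cutting: 7 + 2 → 32 + 9 = 41.

41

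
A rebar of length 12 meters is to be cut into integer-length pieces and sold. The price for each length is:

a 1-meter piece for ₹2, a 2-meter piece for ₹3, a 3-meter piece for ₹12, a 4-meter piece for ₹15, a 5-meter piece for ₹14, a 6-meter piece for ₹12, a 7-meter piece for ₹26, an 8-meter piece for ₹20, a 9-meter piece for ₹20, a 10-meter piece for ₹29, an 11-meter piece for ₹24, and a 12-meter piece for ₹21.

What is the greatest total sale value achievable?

Let v[k] be the best obtainable value from length k. For each k, try every first piece i and keep the best of price[i] + v[k−i].
v[1] = 2
v[2] = max(2+2, 3+0) = 4
v[3] = max(2+4, 3+2, 12+0) = 12
v[4] = max(2+12, 3+4, 12+2, 15+0) = 15
v[5] = max(2+15, 3+12, 12+4, 15+2, 14+0) = 17
v[6] = max(2+17, 3+15, 12+12, 15+4, 14+2, 12+0) = 24
v[7] = max(2+24, 3+17, 12+15, …, 12+2, 26+0) = 27
v[8] = max(2+27, 3+24, 12+17, …, 26+2, 20+0) = 30
v[9] = max(2+30, 3+27, 12+24, …, 20+2, 20+0) = 36
v[10] = max(2+36, 3+30, 12+27, …, 20+2, 29+0) = 39
v[11] = max(2+39, 3+36, 12+30, …, 29+2, 24+0) = 42
v[12] = max(2+42, 3+39, 12+36, …, 24+2, 21+0) = 48
One optimal cutting: 3 + 3 + 3 + 3 → ₹12 + ₹12 + ₹12 + ₹12 = ₹48.

48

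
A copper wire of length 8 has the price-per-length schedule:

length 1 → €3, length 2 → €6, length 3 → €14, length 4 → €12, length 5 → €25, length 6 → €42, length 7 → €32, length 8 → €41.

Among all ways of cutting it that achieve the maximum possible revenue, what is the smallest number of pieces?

2

Consider every possible first cut. r[k] is the best of p[i]+r[k−i] over all sellable i≤k.
r[1] = 3
r[2] = 6  (first piece 1, then r[1]=3)
r[3] = 14
r[4] = 17  (first piece 1, then r[3]=14)
r[5] = 25
r[6] = 42
r[7] = 45  (first piece 1, then r[6]=42)
r[8] = 48  (first piece 1, then r[7]=45)
Maximum revenue is €48.
Now minimize piece count subject to staying optimal: for each k, pieces[k] = 1 + min over i with p[i]+r[k−i]=r[k] of pieces[k−i].
pieces[5] = 1
pieces[6] = 1
pieces[7] = 2
pieces[8] = 2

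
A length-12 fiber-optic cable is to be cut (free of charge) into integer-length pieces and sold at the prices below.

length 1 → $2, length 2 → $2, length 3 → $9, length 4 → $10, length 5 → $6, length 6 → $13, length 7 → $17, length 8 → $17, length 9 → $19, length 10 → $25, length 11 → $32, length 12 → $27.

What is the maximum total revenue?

Build best[k] bottom-up: best[k] = max over allowed piece i of (p[i] + best[k−i]).
best[1] = 2
best[2] = 4  (first piece 1, then best[1]=2)
best[3] = 9
best[4] = 11  (first piece 1, then best[3]=9)
best[5] = 13  (first piece 1, then best[4]=11)
best[6] = 18  (first piece 3, then best[3]=9)
best[7] = 20  (first piece 1, then best[6]=18)
best[8] = 22  (first piece 1, then best[7]=20)
best[9] = 27  (first piece 3, then best[6]=18)
best[10] = 29  (first piece 1, then best[9]=27)
best[11] = 32
best[12] = 36  (first piece 3, then best[9]=27)
One optimal cutting: 3 + 3 + 3 + 3 → $9 + $9 + $9 + $9 = $36.

36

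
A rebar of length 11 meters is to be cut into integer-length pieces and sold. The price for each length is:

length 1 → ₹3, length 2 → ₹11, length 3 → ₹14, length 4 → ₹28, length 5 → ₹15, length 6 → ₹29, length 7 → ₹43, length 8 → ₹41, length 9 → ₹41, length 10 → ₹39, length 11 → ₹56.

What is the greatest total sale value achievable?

71

Let r[k] be the best obtainable value from length k. For each k, try every first piece i and keep the best of price[i] + r[k−i].
r[1] = 3
r[2] = 11
r[3] = 14  (first piece 1, then r[2]=11)
r[4] = 28
r[5] = 31  (first piece 1, then r[4]=28)
r[6] = 39  (first piece 2, then r[4]=28)
r[7] = 43
r[8] = 56  (first piece 4, then r[4]=28)
r[9] = 59  (first piece 1, then r[8]=56)
r[10] = 67  (first piece 2, then r[8]=56)
r[11] = 71  (first piece 4, then r[7]=43)
One optimal cutting: 7 + 4 → ₹43 + ₹28 = ₹71.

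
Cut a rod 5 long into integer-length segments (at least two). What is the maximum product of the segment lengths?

Let prod[k] be the best product for length k (with at least one cut). For each first piece i, the rest contributes max(k−i, prod[k−i]).
prod[2] = 1·max(1,0) = 1·1 = 1
prod[3] = max(1·2, 2·1) = 2
prod[4] = max(1·3, 2·2, 3·1) = 4
prod[5] = max(1·4, 2·3, 3·2, 4·1) = 6
One optimal split: 3 + 2; product 3·2 = 6.

6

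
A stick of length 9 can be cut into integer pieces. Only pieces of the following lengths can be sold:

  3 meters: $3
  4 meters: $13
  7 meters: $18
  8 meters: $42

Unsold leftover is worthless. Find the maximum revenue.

Let r[k] be the best obtainable value from length k. For each k, try every first piece i and keep the best of price[i] + r[k−i].
r[1] = 0
r[2] = 0
r[3] = 3
r[4] = 13
r[5] = 13
r[6] = 13
r[7] = 18
r[8] = 42
r[9] = 42
One optimal cutting: pieces 8 with 1 meter of scrap → $42.

42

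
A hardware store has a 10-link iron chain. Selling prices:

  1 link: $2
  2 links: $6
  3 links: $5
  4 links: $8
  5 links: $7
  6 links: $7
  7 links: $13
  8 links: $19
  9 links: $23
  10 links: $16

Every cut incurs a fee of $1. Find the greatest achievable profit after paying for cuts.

26

Build net[k] bottom-up: net[k] = max over allowed piece i of (p[i] + net[k−i]) − 1 per cut.
net[1] = 2
net[2] = max(2+2-1, 6+0) = 6
net[3] = max(2+6-1, 6+2-1, 5+0) = 7
net[4] = max(2+7-1, 6+6-1, 5+2-1, 8+0) = 11
net[5] = max(2+11-1, 6+7-1, 5+6-1, 8+2-1, 7+0) = 12
net[6] = max(2+12-1, 6+11-1, 5+7-1, 8+6-1, 7+2-1, 7+0) = 16
net[7] = max(2+16-1, 6+12-1, 5+11-1, …, 7+2-1, 13+0) = 17
net[8] = max(2+17-1, 6+16-1, 5+12-1, …, 13+2-1, 19+0) = 21
net[9] = max(2+21-1, 6+17-1, 5+16-1, …, 19+2-1, 23+0) = 23
net[10] = max(2+23-1, 6+21-1, 5+17-1, …, 23+2-1, 16+0) = 26
One optimal plan: pieces 2 + 2 + 2 + 2 + 2 (4 cuts) → $30 − $4 = $26.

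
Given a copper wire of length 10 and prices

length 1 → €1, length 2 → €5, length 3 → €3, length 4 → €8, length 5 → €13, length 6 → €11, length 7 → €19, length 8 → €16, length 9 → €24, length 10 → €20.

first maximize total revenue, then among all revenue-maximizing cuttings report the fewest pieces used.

2

Build r[k] bottom-up: r[k] = max over allowed piece i of (p[i] + r[k−i]).
r[1] = 1
r[2] = 5
r[3] = 6  (first piece 1, then r[2]=5)
r[4] = 10  (first piece 2, then r[2]=5)
r[5] = 13
r[6] = 15  (first piece 2, then r[4]=10)
r[7] = 19
r[8] = 20  (first piece 1, then r[7]=19)
r[9] = 24  (first piece 2, then r[7]=19)
r[10] = 26  (first piece 5, then r[5]=13)
Maximum revenue is €26.
Now minimize piece count subject to staying optimal: for each k, pieces[k] = 1 + min over i with p[i]+r[k−i]=r[k] of pieces[k−i].
pieces[7] = 1
pieces[8] = 2
pieces[9] = 1
pieces[10] = 2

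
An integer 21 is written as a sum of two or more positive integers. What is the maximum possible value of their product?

Let m[k] be the best product for length k (with at least one cut). For each first piece i, the rest contributes max(k−i, m[k−i]).
m[2] = 1×max(1,0) = 1×1 = 1
m[3] = 1×max(2,1) = 1×2 = 2
m[4] = 2×max(2,1) = 2×2 = 4
m[5] = 2×max(3,2) = 2×3 = 6
m[6] = 3×max(3,2) = 3×3 = 9
m[7] = 2×max(5,6) = 2×6 = 12
m[8] = 2×max(6,9) = 2×9 = 18
m[9] = 3×max(6,9) = 3×9 = 27
m[10] = 2×max(8,18) = 2×18 = 36
m[11] = 2×max(9,27) = 2×27 = 54
m[12] = 3×max(9,27) = 3×27 = 81
m[13] = 2×max(11,54) = 2×54 = 108
m[14] = 2×max(12,81) = 2×81 = 162
m[15] = 3×max(12,81) = 3×81 = 243
m[16] = 2×max(14,162) = 2×162 = 324
m[17] = 2×max(15,243) = 2×243 = 486
m[18] = 3×max(15,243) = 3×243 = 729
m[19] = 2×max(17,486) = 2×486 = 972
m[20] = 2×max(18,729) = 2×729 = 1458
m[21] = 3×max(18,729) = 3×729 = 2187
One optimal split: 3 + 3 + 3 + 3 + 3 + 3 + 3; product 3×3×3×3×3×3×3 = 2187.

2187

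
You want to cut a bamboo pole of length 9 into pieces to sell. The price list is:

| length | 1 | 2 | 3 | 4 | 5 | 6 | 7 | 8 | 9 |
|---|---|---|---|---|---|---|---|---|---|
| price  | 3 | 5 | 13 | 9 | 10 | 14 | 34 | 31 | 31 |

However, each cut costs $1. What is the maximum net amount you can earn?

Let v[k] be the best obtainable value from length k. For each k, try every first piece i and keep the best of price[i] + v[k−i] minus the 1 cut fee when i<k.
v[1] = 3
v[2] = max(3+3-1, 5+0) = 5
v[3] = max(3+5-1, 5+3-1, 13+0) = 13
v[4] = max(3+13-1, 5+5-1, 13+3-1, 9+0) = 15
v[5] = max(3+15-1, 5+13-1, 13+5-1, 9+3-1, 10+0) = 17
v[6] = max(3+17-1, 5+15-1, 13+13-1, 9+5-1, 10+3-1, 14+0) = 25
v[7] = max(3+25-1, 5+17-1, 13+15-1, …, 14+3-1, 34+0) = 34
v[8] = max(3+34-1, 5+25-1, 13+17-1, …, 34+3-1, 31+0) = 36
v[9] = max(3+36-1, 5+34-1, 13+25-1, …, 31+3-1, 31+0) = 38
One optimal plan: pieces 7 + 1 + 1 (2 cuts) → $40 − $2 = $38.

38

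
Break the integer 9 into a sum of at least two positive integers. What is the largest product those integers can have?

Let g[k] be the best product for length k (with at least one cut). For each first piece i, the rest contributes max(k−i, g[k−i]).
g[2] = 1×max(1,0) = 1×1 = 1
g[3] = 1×max(2,1) = 1×2 = 2
g[4] = 2×max(2,1) = 2×2 = 4
g[5] = 2×max(3,2) = 2×3 = 6
g[6] = 3×max(3,2) = 3×3 = 9
g[7] = 2×max(5,6) = 2×6 = 12
g[8] = 2×max(6,9) = 2×9 = 18
g[9] = 3×max(6,9) = 3×9 = 27
One optimal split: 3 + 3 + 3; product 3×3×3 = 27.

27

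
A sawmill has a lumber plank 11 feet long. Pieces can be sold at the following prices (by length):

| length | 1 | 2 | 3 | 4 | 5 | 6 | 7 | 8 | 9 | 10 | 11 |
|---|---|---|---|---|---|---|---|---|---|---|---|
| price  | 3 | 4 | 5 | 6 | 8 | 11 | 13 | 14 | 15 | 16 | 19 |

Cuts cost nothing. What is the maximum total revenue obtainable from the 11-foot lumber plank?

33

Build best[k] bottom-up: best[k] = max over allowed piece i of (p[i] + best[k−i]).
best[1] = 3
best[2] = max(3+3, 4+0) = 6
best[3] = max(3+6, 4+3, 5+0) = 9
best[4] = max(3+9, 4+6, 5+3, 6+0) = 12
best[5] = max(3+12, 4+9, 5+6, 6+3, 8+0) = 15
best[6] = max(3+15, 4+12, 5+9, 6+6, 8+3, 11+0) = 18
best[7] = max(3+18, 4+15, 5+12, …, 11+3, 13+0) = 21
best[8] = max(3+21, 4+18, 5+15, …, 13+3, 14+0) = 24
best[9] = max(3+24, 4+21, 5+18, …, 14+3, 15+0) = 27
best[10] = max(3+27, 4+24, 5+21, …, 15+3, 16+0) = 30
best[11] = max(3+30, 4+27, 5+24, …, 16+3, 19+0) = 33
One optimal cutting: 1 + 1 + 1 + 1 + 1 + 1 + 1 + 1 + 1 + 1 + 1 → $3 + $3 + $3 + $3 + $3 + $3 + $3 + $3 + $3 + $3 + $3 = $33.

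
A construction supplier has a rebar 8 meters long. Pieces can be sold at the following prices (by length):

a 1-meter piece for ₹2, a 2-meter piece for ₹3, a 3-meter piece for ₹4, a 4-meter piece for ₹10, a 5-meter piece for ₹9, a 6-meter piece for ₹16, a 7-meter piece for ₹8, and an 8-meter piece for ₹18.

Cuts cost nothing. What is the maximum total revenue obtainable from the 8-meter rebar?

20

Consider every possible first cut. r[k] is the best of p[i]+r[k−i] over all sellable i≤k.
r[1] = 2
r[2] = 4  (first piece 1, then r[1]=2)
r[3] = 6  (first piece 1, then r[2]=4)
r[4] = 10
r[5] = 12  (first piece 1, then r[4]=10)
r[6] = 16
r[7] = 18  (first piece 1, then r[6]=16)
r[8] = 20  (first piece 1, then r[7]=18)
One optimal cutting: 6 + 1 + 1 → ₹16 + ₹2 + ₹2 = ₹20.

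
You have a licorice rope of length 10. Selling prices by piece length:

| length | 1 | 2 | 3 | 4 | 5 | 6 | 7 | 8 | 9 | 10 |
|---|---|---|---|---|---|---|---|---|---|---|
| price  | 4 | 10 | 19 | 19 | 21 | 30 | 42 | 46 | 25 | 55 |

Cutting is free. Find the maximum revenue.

Let best[k] be the best obtainable value from length k. For each k, try every first piece i and keep the best of price[i] + best[k−i].
best[1] = 4
best[2] = 10
best[3] = 19
best[4] = 23  (first piece 1, then best[3]=19)
best[5] = 29  (first piece 2, then best[3]=19)
best[6] = 38  (first piece 3, then best[3]=19)
best[7] = 42  (first piece 1, then best[6]=38)
best[8] = 48  (first piece 2, then best[6]=38)
best[9] = 57  (first piece 3, then best[6]=38)
best[10] = 61  (first piece 1, then best[9]=57)
One optimal cutting: 3 + 3 + 3 + 1 → ¢19 + ¢19 + ¢19 + ¢4 = ¢61.

61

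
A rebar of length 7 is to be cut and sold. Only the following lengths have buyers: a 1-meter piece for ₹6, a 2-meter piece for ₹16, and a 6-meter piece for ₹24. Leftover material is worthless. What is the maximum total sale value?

54

Consider every possible first cut. best[k] is the best of p[i]+best[k−i] over all sellable i≤k.
best[1] = 6
best[2] = max(6+6, 16+0) = 16
best[3] = max(6+16, 16+6) = 22
best[4] = max(6+22, 16+16) = 32
best[5] = max(6+32, 16+22) = 38
best[6] = max(6+38, 16+32, 24+0) = 48
best[7] = max(6+48, 16+38, 24+6) = 54
One optimal cutting: 2 + 2 + 2 + 1 → ₹54.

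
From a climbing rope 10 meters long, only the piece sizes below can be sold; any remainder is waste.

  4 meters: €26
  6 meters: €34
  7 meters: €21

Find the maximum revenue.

60

Consider every possible first cut. f[k] is the best of p[i]+f[k−i] over all sellable i≤k.
f[1] = 0
f[2] = 0
f[3] = 0
f[4] = 26
f[5] = 26
f[6] = 34
f[7] = 34
f[8] = 52  (first piece 4, then f[4]=26)
f[9] = 52
f[10] = 60  (first piece 4, then f[6]=34)
One optimal cutting: 6 + 4 → €60.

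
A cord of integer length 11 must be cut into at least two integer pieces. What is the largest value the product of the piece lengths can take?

54

Fill prod[k] for k=2..11: at each k try every first piece i and multiply by the better of (k−i) uncut or prod[k−i].
prod[2] = 1·max(1,0) = 1·1 = 1
prod[3] = max(1·2, 2·1) = 2
prod[4] = max(1·3, 2·2, 3·1) = 4
prod[5] = max(1·4, 2·3, 3·2, 4·1) = 6
prod[6] = max(1·6, 2·4, 3·3, 4·2, 5·1) = 9
prod[7] = max(1·9, 2·6, 3·4, 4·3, 5·2, 6·1) = 12
prod[8] = max(1·12, 2·9, 3·6, …, 6·2, 7·1) = 18
prod[9] = max(1·18, 2·12, 3·9, …, 7·2, 8·1) = 27
prod[10] = max(1·27, 2·18, 3·12, …, 8·2, 9·1) = 36
prod[11] = max(1·36, 2·27, 3·18, …, 9·2, 10·1) = 54
One optimal split: 3 + 3 + 3 + 2; product 3·3·3·2 = 54.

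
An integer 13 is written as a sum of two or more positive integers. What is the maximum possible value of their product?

108

Define prod[k] = max over 1≤i<k of i · max(k−i, prod[k−i]); the inner max lets the remainder stay uncut if that's better.
prod[2] = 1×max(1,0) = 1×1 = 1
prod[3] = 1×max(2,1) = 1×2 = 2
prod[4] = 2×max(2,1) = 2×2 = 4
prod[5] = 2×max(3,2) = 2×3 = 6
prod[6] = 3×max(3,2) = 3×3 = 9
prod[7] = 2×max(5,6) = 2×6 = 12
prod[8] = 2×max(6,9) = 2×9 = 18
prod[9] = 3×max(6,9) = 3×9 = 27
prod[10] = 2×max(8,18) = 2×18 = 36
prod[11] = 2×max(9,27) = 2×27 = 54
prod[12] = 3×max(9,27) = 3×27 = 81
prod[13] = 2×max(11,54) = 2×54 = 108
One optimal split: 3 + 3 + 3 + 2 + 2; product 3×3×3×2×2 = 108.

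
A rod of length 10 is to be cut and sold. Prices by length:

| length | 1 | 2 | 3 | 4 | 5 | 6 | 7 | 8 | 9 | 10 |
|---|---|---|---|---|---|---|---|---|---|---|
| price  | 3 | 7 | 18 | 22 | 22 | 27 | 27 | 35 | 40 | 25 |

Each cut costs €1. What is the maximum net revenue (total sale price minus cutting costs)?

Let r[k] be the best obtainable value from length k. For each k, try every first piece i and keep the best of price[i] + r[k−i] minus the 1 cut fee when i<k.
r[1] = 3
r[2] = max(3+3-1, 7+0) = 7
r[3] = max(3+7-1, 7+3-1, 18+0) = 18
r[4] = max(3+18-1, 7+7-1, 18+3-1, 22+0) = 22
r[5] = max(3+22-1, 7+18-1, 18+7-1, 22+3-1, 22+0) = 24
r[6] = max(3+24-1, 7+22-1, 18+18-1, 22+7-1, 22+3-1, 27+0) = 35
r[7] = max(3+35-1, 7+24-1, 18+22-1, …, 27+3-1, 27+0) = 39
r[8] = max(3+39-1, 7+35-1, 18+24-1, …, 27+3-1, 35+0) = 43
r[9] = max(3+43-1, 7+39-1, 18+35-1, …, 35+3-1, 40+0) = 52
r[10] = max(3+52-1, 7+43-1, 18+39-1, …, 40+3-1, 25+0) = 56
One optimal plan: pieces 4 + 3 + 3 (2 cuts) → €58 − €2 = €56.

56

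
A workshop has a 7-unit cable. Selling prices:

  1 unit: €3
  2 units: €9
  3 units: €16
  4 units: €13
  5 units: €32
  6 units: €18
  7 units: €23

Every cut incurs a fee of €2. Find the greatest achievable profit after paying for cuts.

39

Consider every possible first cut. net[k] is the best of p[i]+net[k−i] over all sellable i≤k, charging 2 whenever i<k.
net[1] = 3
net[2] = 9
net[3] = 16
net[4] = 17  (first piece 1, then net[3]=16)
net[5] = 32
net[6] = 33  (first piece 1, then net[5]=32)
net[7] = 39  (first piece 2, then net[5]=32)
One optimal plan: pieces 5 + 2 (1 cut) → €41 − €2 = €39.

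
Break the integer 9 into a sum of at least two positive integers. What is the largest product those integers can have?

27

Define P[k] = max over 1≤i<k of i · max(k−i, P[k−i]); the inner max lets the remainder stay uncut if that's better.
P[2] = 1*max(1,0) = 1*1 = 1
P[3] = max(1*2, 2*1) = 2
P[4] = max(1*3, 2*2, 3*1) = 4
P[5] = max(1*4, 2*3, 3*2, 4*1) = 6
P[6] = max(1*6, 2*4, 3*3, 4*2, 5*1) = 9
P[7] = max(1*9, 2*6, 3*4, 4*3, 5*2, 6*1) = 12
P[8] = max(1*12, 2*9, 3*6, …, 6*2, 7*1) = 18
P[9] = max(1*18, 2*12, 3*9, …, 7*2, 8*1) = 27
One optimal split: 3 + 3 + 3; product 3*3*3 = 27.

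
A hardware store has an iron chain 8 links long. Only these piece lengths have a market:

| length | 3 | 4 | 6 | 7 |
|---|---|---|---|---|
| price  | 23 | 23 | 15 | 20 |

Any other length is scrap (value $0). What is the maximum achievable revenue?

46

Build best[k] bottom-up: best[k] = max over allowed piece i of (p[i] + best[k−i]).
best[1] = 0
best[2] = 0
best[3] = 23
best[4] = 23
best[5] = 23
best[6] = 46  (first piece 3, then best[3]=23)
best[7] = 46
best[8] = 46
One optimal cutting: pieces 3 + 3 with 2 links of scrap → $46.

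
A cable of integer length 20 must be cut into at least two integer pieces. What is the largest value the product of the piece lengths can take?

Let m[k] be the best product for length k (with at least one cut). For each first piece i, the rest contributes max(k−i, m[k−i]).
m[2] = 1*max(1,0) = 1*1 = 1
m[3] = 1*max(2,1) = 1*2 = 2
m[4] = 2*max(2,1) = 2*2 = 4
m[5] = 2*max(3,2) = 2*3 = 6
m[6] = 3*max(3,2) = 3*3 = 9
m[7] = 2*max(5,6) = 2*6 = 12
m[8] = 2*max(6,9) = 2*9 = 18
m[9] = 3*max(6,9) = 3*9 = 27
m[10] = 2*max(8,18) = 2*18 = 36
m[11] = 2*max(9,27) = 2*27 = 54
m[12] = 3*max(9,27) = 3*27 = 81
m[13] = 2*max(11,54) = 2*54 = 108
m[14] = 2*max(12,81) = 2*81 = 162
m[15] = 3*max(12,81) = 3*81 = 243
m[16] = 2*max(14,162) = 2*162 = 324
m[17] = 2*max(15,243) = 2*243 = 486
m[18] = 3*max(15,243) = 3*243 = 729
m[19] = 2*max(17,486) = 2*486 = 972
m[20] = 2*max(18,729) = 2*729 = 1458
One optimal split: 3 + 3 + 3 + 3 + 3 + 3 + 2; product 3*3*3*3*3*3*2 = 1458.

1458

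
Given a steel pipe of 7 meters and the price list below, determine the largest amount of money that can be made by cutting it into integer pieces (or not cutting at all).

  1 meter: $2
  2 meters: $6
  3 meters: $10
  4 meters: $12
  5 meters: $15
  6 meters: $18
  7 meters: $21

Consider every possible first cut. r[k] is the best of p[i]+r[k−i] over all sellable i≤k.
r[1] = 2
r[2] = max(2+2, 6+0) = 6
r[3] = max(2+6, 6+2, 10+0) = 10
r[4] = max(2+10, 6+6, 10+2, 12+0) = 12
r[5] = max(2+12, 6+10, 10+6, 12+2, 15+0) = 16
r[6] = max(2+16, 6+12, 10+10, 12+6, 15+2, 18+0) = 20
r[7] = max(2+20, 6+16, 10+12, …, 18+2, 21+0) = 22
One optimal cutting: 3 + 3 + 1 → $10 + $10 + $2 = $22.

22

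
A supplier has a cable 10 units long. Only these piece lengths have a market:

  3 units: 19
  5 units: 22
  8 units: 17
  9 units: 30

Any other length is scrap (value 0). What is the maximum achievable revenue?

Build best[k] bottom-up: best[k] = max over allowed piece i of (p[i] + best[k−i]).
best[1] = 0
best[2] = 0
best[3] = 19
best[4] = 19
best[5] = max(19+0, 22+0) = 22
best[6] = max(19+19, 22+0) = 38
best[7] = max(19+19, 22+0) = 38
best[8] = max(19+22, 22+19, 17+0) = 41
best[9] = max(19+38, 22+19, 17+0, 30+0) = 57
best[10] = max(19+38, 22+22, 17+0, 30+0) = 57
One optimal cutting: pieces 3 + 3 + 3 with 1 unit of scrap → 57.

57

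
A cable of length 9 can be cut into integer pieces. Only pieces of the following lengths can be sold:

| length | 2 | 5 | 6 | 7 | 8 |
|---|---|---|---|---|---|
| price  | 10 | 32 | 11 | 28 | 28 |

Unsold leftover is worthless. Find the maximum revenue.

52

Let r[k] be the best obtainable value from length k. For each k, try every first piece i and keep the best of price[i] + r[k−i].
r[1] = 0
r[2] = 10
r[3] = 10
r[4] = 20  (first piece 2, then r[2]=10)
r[5] = max(10+10, 32+0) = 32
r[6] = max(10+20, 32+0, 11+0) = 32
r[7] = max(10+32, 32+10, 11+0, 28+0) = 42
r[8] = max(10+32, 32+10, 11+10, 28+0, 28+0) = 42
r[9] = max(10+42, 32+20, 11+10, 28+10, 28+0) = 52
One optimal cutting: 5 + 2 + 2 → 52.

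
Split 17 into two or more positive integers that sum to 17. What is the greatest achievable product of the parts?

Fill prod[k] for k=2..17: at each k try every first piece i and multiply by the better of (k−i) uncut or prod[k−i].
Small cases: prod[2]=1, prod[3]=2, prod[4]=4, prod[5]=6, prod[6]=9, prod[7]=12, prod[8]=18, prod[9]=27, prod[10]=36.
prod[11] = max(1*36, 2*27, 3*18, …, 9*2, 10*1) = 54
prod[12] = max(1*54, 2*36, 3*27, …, 10*2, 11*1) = 81
prod[13] = max(1*81, 2*54, 3*36, …, 11*2, 12*1) = 108
prod[14] = max(1*108, 2*81, 3*54, …, 12*2, 13*1) = 162
prod[15] = max(1*162, 2*108, 3*81, …, 13*2, 14*1) = 243
prod[16] = max(1*243, 2*162, 3*108, …, 14*2, 15*1) = 324
prod[17] = max(1*324, 2*243, 3*162, …, 15*2, 16*1) = 486
One optimal split: 3 + 3 + 3 + 3 + 3 + 2; product 3*3*3*3*3*2 = 486.

486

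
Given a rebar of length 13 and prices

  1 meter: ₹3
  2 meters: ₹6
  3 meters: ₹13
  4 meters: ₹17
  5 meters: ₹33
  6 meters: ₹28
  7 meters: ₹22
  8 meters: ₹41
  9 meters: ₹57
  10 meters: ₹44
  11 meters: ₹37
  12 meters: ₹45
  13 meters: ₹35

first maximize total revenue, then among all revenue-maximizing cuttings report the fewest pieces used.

Build r[k] bottom-up: r[k] = max over allowed piece i of (p[i] + r[k−i]).
r[1] = 3
r[2] = max(3+3, 6+0) = 6
r[3] = max(3+6, 6+3, 13+0) = 13
r[4] = max(3+13, 6+6, 13+3, 17+0) = 17
r[5] = max(3+17, 6+13, 13+6, 17+3, 33+0) = 33
r[6] = max(3+33, 6+17, 13+13, 17+6, 33+3, 28+0) = 36
r[7] = max(3+36, 6+33, 13+17, …, 28+3, 22+0) = 39
r[8] = max(3+39, 6+36, 13+33, …, 22+3, 41+0) = 46
r[9] = max(3+46, 6+39, 13+36, …, 41+3, 57+0) = 57
r[10] = max(3+57, 6+46, 13+39, …, 57+3, 44+0) = 66
r[11] = max(3+66, 6+57, 13+46, …, 44+3, 37+0) = 69
r[12] = max(3+69, 6+66, 13+57, …, 37+3, 45+0) = 72
r[13] = max(3+72, 6+69, 13+66, …, 45+3, 35+0) = 79
Maximum revenue is ₹79.
Now minimize piece count subject to staying optimal: for each k, pieces[k] = 1 + min over i with p[i]+r[k−i]=r[k] of pieces[k−i].
pieces[10] = 2
pieces[11] = 3
pieces[12] = 3
pieces[13] = 3

3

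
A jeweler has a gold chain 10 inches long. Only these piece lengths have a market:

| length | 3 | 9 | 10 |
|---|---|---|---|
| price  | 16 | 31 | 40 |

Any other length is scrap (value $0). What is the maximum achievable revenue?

48

Let f[k] be the best obtainable value from length k. For each k, try every first piece i and keep the best of price[i] + f[k−i].
f[1] = 0
f[2] = 0
f[3] = 16
f[4] = 16
f[5] = 16
f[6] = 32  (first piece 3, then f[3]=16)
f[7] = 32
f[8] = 32
f[9] = 48  (first piece 3, then f[6]=32)
f[10] = 48
One optimal cutting: pieces 3 + 3 + 3 with 1 inch of scrap → $48.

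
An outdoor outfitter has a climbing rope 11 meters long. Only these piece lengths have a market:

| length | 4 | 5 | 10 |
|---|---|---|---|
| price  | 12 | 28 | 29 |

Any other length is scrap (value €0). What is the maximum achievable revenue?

Let f[k] be the best obtainable value from length k. For each k, try every first piece i and keep the best of price[i] + f[k−i].
f[1] = 0
f[2] = 0
f[3] = 0
f[4] = 12
f[5] = 28
f[6] = 28
f[7] = 28
f[8] = 28
f[9] = 40  (first piece 4, then f[5]=28)
f[10] = 56  (first piece 5, then f[5]=28)
f[11] = 56
One optimal cutting: pieces 5 + 5 with 1 meter of scrap → €56.

56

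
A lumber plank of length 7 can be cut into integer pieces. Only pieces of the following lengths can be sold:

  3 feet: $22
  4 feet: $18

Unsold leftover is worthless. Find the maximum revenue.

44

Consider every possible first cut. f[k] is the best of p[i]+f[k−i] over all sellable i≤k.
f[1] = 0
f[2] = 0
f[3] = 22
f[4] = 22
f[5] = 22
f[6] = 44  (first piece 3, then f[3]=22)
f[7] = 44
One optimal cutting: pieces 3 + 3 with 1 foot of scrap → $44.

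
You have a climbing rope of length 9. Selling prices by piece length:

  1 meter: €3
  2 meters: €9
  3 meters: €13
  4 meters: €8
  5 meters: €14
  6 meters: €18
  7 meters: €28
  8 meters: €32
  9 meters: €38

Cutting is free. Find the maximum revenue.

40

Let R[k] be the best obtainable value from length k. For each k, try every first piece i and keep the best of price[i] + R[k−i].
R[1] = 3
R[2] = 9
R[3] = 13
R[4] = 18  (first piece 2, then R[2]=9)
R[5] = 22  (first piece 2, then R[3]=13)
R[6] = 27  (first piece 2, then R[4]=18)
R[7] = 31  (first piece 2, then R[5]=22)
R[8] = 36  (first piece 2, then R[6]=27)
R[9] = 40  (first piece 2, then R[7]=31)
One optimal cutting: 3 + 2 + 2 + 2 → €13 + €9 + €9 + €9 = €40.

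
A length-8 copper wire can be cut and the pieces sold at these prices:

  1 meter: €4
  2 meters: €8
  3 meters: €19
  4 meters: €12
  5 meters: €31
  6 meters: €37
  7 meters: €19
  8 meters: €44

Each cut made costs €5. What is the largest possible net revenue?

Consider every possible first cut. r[k] is the best of p[i]+r[k−i] over all sellable i≤k, charging 5 whenever i<k.
r[1] = 4
r[2] = max(4+4-5, 8+0) = 8
r[3] = max(4+8-5, 8+4-5, 19+0) = 19
r[4] = max(4+19-5, 8+8-5, 19+4-5, 12+0) = 18
r[5] = max(4+18-5, 8+19-5, 19+8-5, 12+4-5, 31+0) = 31
r[6] = max(4+31-5, 8+18-5, 19+19-5, 12+8-5, 31+4-5, 37+0) = 37
r[7] = max(4+37-5, 8+31-5, 19+18-5, …, 37+4-5, 19+0) = 36
r[8] = max(4+36-5, 8+37-5, 19+31-5, …, 19+4-5, 44+0) = 45
One optimal plan: pieces 5 + 3 (1 cut) → €50 − €5 = €45.

45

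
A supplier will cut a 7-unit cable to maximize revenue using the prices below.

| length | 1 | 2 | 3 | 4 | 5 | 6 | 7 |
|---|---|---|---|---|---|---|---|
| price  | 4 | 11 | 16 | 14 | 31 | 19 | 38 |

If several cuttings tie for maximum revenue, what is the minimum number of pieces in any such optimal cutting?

2

Build r[k] bottom-up: r[k] = max over allowed piece i of (p[i] + r[k−i]).
r[1] = 4
r[2] = max(4+4, 11+0) = 11
r[3] = max(4+11, 11+4, 16+0) = 16
r[4] = max(4+16, 11+11, 16+4, 14+0) = 22
r[5] = max(4+22, 11+16, 16+11, 14+4, 31+0) = 31
r[6] = max(4+31, 11+22, 16+16, 14+11, 31+4, 19+0) = 35
r[7] = max(4+35, 11+31, 16+22, …, 19+4, 38+0) = 42
Maximum revenue is 42.
Now minimize piece count subject to staying optimal: for each k, pieces[k] = 1 + min over i with p[i]+r[k−i]=r[k] of pieces[k−i].
pieces[4] = 2
pieces[5] = 1
pieces[6] = 2
pieces[7] = 2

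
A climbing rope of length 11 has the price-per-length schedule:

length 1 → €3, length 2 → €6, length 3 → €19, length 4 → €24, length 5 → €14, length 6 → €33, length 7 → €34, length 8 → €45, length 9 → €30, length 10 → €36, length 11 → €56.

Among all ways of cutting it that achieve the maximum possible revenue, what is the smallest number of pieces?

Consider every possible first cut. r[k] is the best of p[i]+r[k−i] over all sellable i≤k.
r[1] = 3
r[2] = max(3+3, 6+0) = 6
r[3] = max(3+6, 6+3, 19+0) = 19
r[4] = max(3+19, 6+6, 19+3, 24+0) = 24
r[5] = max(3+24, 6+19, 19+6, 24+3, 14+0) = 27
r[6] = max(3+27, 6+24, 19+19, 24+6, 14+3, 33+0) = 38
r[7] = max(3+38, 6+27, 19+24, …, 33+3, 34+0) = 43
r[8] = max(3+43, 6+38, 19+27, …, 34+3, 45+0) = 48
r[9] = max(3+48, 6+43, 19+38, …, 45+3, 30+0) = 57
r[10] = max(3+57, 6+48, 19+43, …, 30+3, 36+0) = 62
r[11] = max(3+62, 6+57, 19+48, …, 36+3, 56+0) = 67
Maximum revenue is €67.
Now minimize piece count subject to staying optimal: for each k, pieces[k] = 1 + min over i with p[i]+r[k−i]=r[k] of pieces[k−i].
pieces[8] = 2
pieces[9] = 3
pieces[10] = 3
pieces[11] = 3

3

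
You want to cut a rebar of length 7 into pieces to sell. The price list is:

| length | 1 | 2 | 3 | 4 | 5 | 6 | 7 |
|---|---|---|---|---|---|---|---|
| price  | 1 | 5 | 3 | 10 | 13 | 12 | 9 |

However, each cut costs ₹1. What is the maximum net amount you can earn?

17

Build net[k] bottom-up: net[k] = max over allowed piece i of (p[i] + net[k−i]) − 1 per cut.
net[1] = 1
net[2] = max(1+1-1, 5+0) = 5
net[3] = max(1+5-1, 5+1-1, 3+0) = 5
net[4] = max(1+5-1, 5+5-1, 3+1-1, 10+0) = 10
net[5] = max(1+10-1, 5+5-1, 3+5-1, 10+1-1, 13+0) = 13
net[6] = max(1+13-1, 5+10-1, 3+5-1, 10+5-1, 13+1-1, 12+0) = 14
net[7] = max(1+14-1, 5+13-1, 3+10-1, …, 12+1-1, 9+0) = 17
One optimal plan: pieces 5 + 2 (1 cut) → ₹18 − ₹1 = ₹17.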